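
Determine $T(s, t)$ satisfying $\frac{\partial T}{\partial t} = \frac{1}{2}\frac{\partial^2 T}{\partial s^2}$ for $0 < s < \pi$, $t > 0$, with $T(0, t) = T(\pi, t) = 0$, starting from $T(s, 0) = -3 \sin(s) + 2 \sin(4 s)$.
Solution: Separating variables: $T = \sum c_n e^{-n^2t/2} \sin(ns)$. From $T(s,0) = -3 \sin(s) + 2 \sin(4 s)$: $c_1=-3, c_4=2$.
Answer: $T(s, t) = 2 e^{-8 t} \sin(4 s) - 3 e^{-t/2} \sin(s)$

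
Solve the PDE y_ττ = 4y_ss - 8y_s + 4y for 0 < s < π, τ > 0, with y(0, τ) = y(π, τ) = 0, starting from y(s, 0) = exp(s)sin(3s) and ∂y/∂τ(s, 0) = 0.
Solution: Substitute y = exp(s)u, i.e. u = exp(-s)y.
By the product rule, y_s = exp(s)(u_s + u), y_ss = exp(s)(u_ss + 2u_s + u), y_ττ = exp(s)u_ττ.
Substituting into the PDE and dividing by exp(s): u_ττ = 4(u_ss + 2u_s + u) - 8(u_s + u) + 4u.
The lower-order terms cancel, leaving the standard wave equation u_ττ = 4u_ss.
Initial data for u: u(s,0) = exp(-s)y(s,0) = sin(3s); u_τ(s,0) = exp(-s)y_τ(s,0) = 0. The boundary conditions carry over: u(0,τ) = u(π,τ) = 0.
Solve for u:
  Using separation of variables u = X(s)T(τ):
  Eigenfunctions: sin(ns), n = 1, 2, 3, ...
  General solution: u(s, τ) = Σ [A_n cos(2n τ) + B_n sin(2n τ)] sin(ns)
  From u(s,0) = sin(3s): A_3=1. From u_τ(s,0) = 0: all B_n = 0.
Hence u(s,τ) = sin(3s)cos(6τ).
Transform back: y(s,τ) = exp(s)u(s,τ).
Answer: y(s, τ) = exp(s)sin(3s)cos(6τ)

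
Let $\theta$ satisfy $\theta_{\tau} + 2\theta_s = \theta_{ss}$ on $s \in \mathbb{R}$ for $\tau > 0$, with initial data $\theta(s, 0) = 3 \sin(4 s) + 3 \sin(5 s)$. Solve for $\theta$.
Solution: Change to a moving frame: let $\eta = s - 2\tau$, $\sigma = \tau$ and write $\theta(s,\tau) = u(\eta,\sigma)$.
By the chain rule $\theta_{\tau} = u_{\sigma} - 2u_{\eta}$, $\theta_s = u_{\eta}$, $\theta_{ss} = u_{\eta\eta}$.
Then $\theta_{\tau} + 2\theta_s = u_{\sigma}$: the advection term cancels and the PDE becomes the heat equation $u_{\sigma} = u_{\eta\eta}$ on $\eta \in \mathbb{R}$.
Initial data: $u(\eta,0) = \theta(\eta,0) = 3 \sin(4 \eta) + 3 \sin(5 \eta)$.
On $\eta \in \mathbb{R}$ each mode satisfies $(\sin(n\eta))'' = -n^2 \sin(n\eta)$, so $e^{-n^2\sigma} \sin(n\eta)$ solves the heat equation; by superposition $u(\eta,\sigma) = \sum c_n e^{-n^2\sigma} \sin(n\eta)$.
Reading off the coefficients: $c_4=3, c_5=3$, so $u(\eta,\sigma) = 3 e^{-16 \sigma} \sin(4 \eta) + 3 e^{-25 \sigma} \sin(5 \eta)$.
Substituting back $\eta = s - 2\tau$, $\sigma = \tau$: $\theta(s,\tau) = u(s - 2\tau, \tau)$.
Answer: $\theta(s, \tau) = -3 e^{-16 \tau} \sin(8 \tau - 4 s) - 3 e^{-25 \tau} \sin(10 \tau - 5 s)$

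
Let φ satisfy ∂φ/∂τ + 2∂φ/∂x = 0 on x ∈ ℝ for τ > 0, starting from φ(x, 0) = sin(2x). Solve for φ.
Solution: By method of characteristics (waves move right with speed 2):
Along characteristics x - 2τ = const, φ is constant, so φ(x,τ) = f(x - 2τ) with f = φ(·, 0).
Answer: φ(x, τ) = sin(2x - 4τ)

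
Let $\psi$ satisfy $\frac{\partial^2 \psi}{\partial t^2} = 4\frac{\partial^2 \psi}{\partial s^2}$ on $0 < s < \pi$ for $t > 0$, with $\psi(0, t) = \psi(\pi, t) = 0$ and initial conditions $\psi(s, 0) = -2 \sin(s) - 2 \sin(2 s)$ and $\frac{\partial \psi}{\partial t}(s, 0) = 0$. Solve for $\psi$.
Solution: Separating variables: $\psi = \sum [A_n \cos(\omega_n t) + B_n \sin(\omega_n t)] \sin(ns)$, $\omega_n = 2n$. From ICs: $A_1=-2, A_2=-2$.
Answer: $\psi(s, t) = -2 \sin(s) \cos(2 t) - 2 \sin(2 s) \cos(4 t)$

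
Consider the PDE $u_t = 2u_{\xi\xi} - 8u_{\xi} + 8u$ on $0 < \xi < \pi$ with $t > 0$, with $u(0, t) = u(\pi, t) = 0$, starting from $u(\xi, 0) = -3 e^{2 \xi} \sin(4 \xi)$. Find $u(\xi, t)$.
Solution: Substitute $u = e^{2\xi}w$.
Then $u_{\xi} = e^{2\xi}(w_{\xi} + 2w)$, $u_{\xi\xi} = e^{2\xi}(w_{\xi\xi} + 4w_{\xi} + 4w)$, $u_t = e^{2\xi}w_t$; substituting and dividing by $e^{2\xi}$, the lower-order terms cancel: $w_t = 2w_{\xi\xi}$ (standard heat equation).
Data for $w$: $w(\xi,0) = e^{-2\xi}u(\xi,0) = -3 \sin(4 \xi)$. The boundary conditions carry over: $w(0,t) = w(\pi,t) = 0$.
Separating variables: $w = \sum c_n e^{-2n^2t} \sin(n\xi)$. From $w(\xi,0) = -3 \sin(4 \xi)$: $c_4=-3$.
So $w(\xi,t) = -3 e^{-32 t} \sin(4 \xi)$, and $u(\xi,t) = e^{2\xi}w(\xi,t)$.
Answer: $u(\xi, t) = -3 e^{2 \xi} e^{-32 t} \sin(4 \xi)$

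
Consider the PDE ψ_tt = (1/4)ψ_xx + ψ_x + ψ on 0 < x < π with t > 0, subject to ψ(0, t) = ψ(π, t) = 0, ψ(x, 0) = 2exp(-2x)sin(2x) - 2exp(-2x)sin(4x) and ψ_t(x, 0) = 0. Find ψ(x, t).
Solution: Substitute ψ = exp(-2x)u, i.e. u = exp(2x)ψ.
By the product rule, ψ_x = exp(-2x)(u_x - 2u), ψ_xx = exp(-2x)(u_xx - 4u_x + 4u), ψ_tt = exp(-2x)u_tt.
Substituting into the PDE and dividing by exp(-2x): u_tt = (1/4)(u_xx - 4u_x + 4u) + (u_x - 2u) + u.
The lower-order terms cancel, leaving the standard wave equation u_tt = (1/4)u_xx.
Initial data for u: u(x,0) = exp(2x)ψ(x,0) = 2sin(2x) - 2sin(4x); u_t(x,0) = exp(2x)ψ_t(x,0) = 0. The boundary conditions carry over: u(0,t) = u(π,t) = 0.
Solve for u:
  Using separation of variables u = X(x)T(t):
  Eigenfunctions: sin(nx), n = 1, 2, 3, ...
  General solution: u(x, t) = Σ [A_n cos(n t/2) + B_n sin(n t/2)] sin(nx)
  From u(x,0) = 2sin(2x) - 2sin(4x): A_2=2, A_4=-2. From u_t(x,0) = 0: all B_n = 0.
Hence u(x,t) = 2sin(2x)cos(t) - 2sin(4x)cos(2t).
Transform back: ψ(x,t) = exp(-2x)u(x,t).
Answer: ψ(x, t) = 2exp(-2x)sin(2x)cos(t) - 2exp(-2x)sin(4x)cos(2t)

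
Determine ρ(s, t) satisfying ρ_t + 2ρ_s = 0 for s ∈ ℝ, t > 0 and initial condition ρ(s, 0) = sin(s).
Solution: By method of characteristics (waves move right with speed 2):
Along characteristics s - 2t = const, ρ is constant, so ρ(s,t) = f(s - 2t) with f = ρ(·, 0).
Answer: ρ(s, t) = sin(s - 2t)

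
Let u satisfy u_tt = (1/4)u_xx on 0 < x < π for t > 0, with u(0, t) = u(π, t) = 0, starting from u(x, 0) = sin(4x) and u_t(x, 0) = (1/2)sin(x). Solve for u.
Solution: Using separation of variables u = X(x)T(t):
Eigenfunctions: sin(nx), n = 1, 2, 3, ...
General solution: u(x, t) = Σ [A_n cos(n t/2) + B_n sin(n t/2)] sin(nx)
From u(x,0) = sin(4x): A_4=1. From u_t(x,0) = (1/2)sin(x), using u_t(x,0) = Σ ω_n B_n sin(nx) with ω_n = n/2: B_1 = (1/2)/(1/2) = 1.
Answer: u(x, t) = sin(t/2)sin(x) + sin(4x)cos(2t)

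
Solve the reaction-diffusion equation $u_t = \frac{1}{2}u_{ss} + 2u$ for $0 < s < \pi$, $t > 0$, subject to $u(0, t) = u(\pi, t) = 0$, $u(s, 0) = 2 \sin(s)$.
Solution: Substitute $u = e^{2t}w$, i.e. $w = e^{-2t}u$.
By the product rule, $u_t = e^{2t}(w_t + 2w)$, $u_{ss} = e^{2t}w_{ss}$.
Substituting into the PDE and dividing by $e^{2t}$: $w_t + 2w = \frac{1}{2}w_{ss} + 2w$.
The lower-order terms cancel, leaving the standard heat equation $w_t = \frac{1}{2}w_{ss}$.
Initial data for $w$: $w(s,0) = u(s,0) = 2 \sin(s)$. The boundary conditions carry over: $w(0,t) = w(\pi,t) = 0$.
Solve for $w$:
  Using separation of variables $w = X(s)T(t)$:
  Eigenfunctions: $\sin(ns)$, $n = 1, 2, 3, \ldots$
  General solution: $w(s, t) = \sum c_n \sin(ns) e^{-n^2 t/2}$
  Matching $w(s,0) = 2 \sin(s)$ term by term: $c_1=2$.
Hence $w(s,t) = 2 e^{-t/2} \sin(s)$.
Transform back: $u(s,t) = e^{2t}w(s,t)$.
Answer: $u(s, t) = 2 e^{3 t/2} \sin(s)$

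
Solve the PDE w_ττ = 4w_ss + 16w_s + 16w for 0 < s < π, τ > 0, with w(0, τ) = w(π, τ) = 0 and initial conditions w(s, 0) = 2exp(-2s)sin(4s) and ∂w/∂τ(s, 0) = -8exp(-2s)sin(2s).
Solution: Substitute w = exp(-2s)u.
Then w_s = exp(-2s)(u_s - 2u), w_ss = exp(-2s)(u_ss - 4u_s + 4u), w_ττ = exp(-2s)u_ττ; substituting and dividing by exp(-2s), the lower-order terms cancel: u_ττ = 4u_ss (standard wave equation).
Data for u: u(s,0) = exp(2s)w(s,0) = 2sin(4s); u_τ(s,0) = exp(2s)w_τ(s,0) = -8sin(2s). The boundary conditions carry over: u(0,τ) = u(π,τ) = 0.
Separating variables: u = Σ [A_n cos(ω_n τ) + B_n sin(ω_n τ)] sin(ns), ω_n = 2n. From ICs (B_n = velocity coefficient / ω_n): A_4=2, B_2=-2.
So u(s,τ) = -2sin(2s)sin(4τ) + 2sin(4s)cos(8τ), and w(s,τ) = exp(-2s)u(s,τ).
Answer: w(s, τ) = -2exp(-2s)sin(2s)sin(4τ) + 2exp(-2s)sin(4s)cos(8τ)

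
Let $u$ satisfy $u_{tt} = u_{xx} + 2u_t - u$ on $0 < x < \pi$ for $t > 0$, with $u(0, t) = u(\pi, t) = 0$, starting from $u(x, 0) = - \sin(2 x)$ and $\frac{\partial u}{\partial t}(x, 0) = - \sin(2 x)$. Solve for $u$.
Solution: Substitute $u = e^{t}w$.
Then $u_t = e^{t}(w_t + w)$, $u_{tt} = e^{t}(w_{tt} + 2w_t + w)$, $u_{xx} = e^{t}w_{xx}$; substituting and dividing by $e^{t}$, the lower-order terms cancel: $w_{tt} = w_{xx}$ (standard wave equation).
Data for $w$: $w(x,0) = u(x,0) = - \sin(2 x)$; $w_t(x,0) = u_t(x,0) - u(x,0) = 0$. The boundary conditions carry over: $w(0,t) = w(\pi,t) = 0$.
Separating variables: $w = \sum [A_n \cos(\omega_n t) + B_n \sin(\omega_n t)] \sin(nx)$, $\omega_n = n$. From ICs: $A_2=-1$.
So $w(x,t) = - \sin(2 x) \cos(2 t)$, and $u(x,t) = e^{t}w(x,t)$.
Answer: $u(x, t) = - e^{t} \sin(2 x) \cos(2 t)$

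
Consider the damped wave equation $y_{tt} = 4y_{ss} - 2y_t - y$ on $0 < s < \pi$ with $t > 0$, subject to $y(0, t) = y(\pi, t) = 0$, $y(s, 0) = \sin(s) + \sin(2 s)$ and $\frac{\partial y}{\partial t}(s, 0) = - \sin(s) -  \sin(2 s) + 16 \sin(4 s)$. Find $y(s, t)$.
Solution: Substitute $y = e^{-t}u$.
Then $y_t = e^{-t}(u_t - u)$, $y_{tt} = e^{-t}(u_{tt} - 2u_t + u)$, $y_{ss} = e^{-t}u_{ss}$; substituting and dividing by $e^{-t}$, the lower-order terms cancel: $u_{tt} = 4u_{ss}$ (standard wave equation).
Data for $u$: $u(s,0) = y(s,0) = \sin(s) + \sin(2 s)$; $u_t(s,0) = y_t(s,0) + y(s,0) = 16 \sin(4 s)$. The boundary conditions carry over: $u(0,t) = u(\pi,t) = 0$.
Separating variables: $u = \sum [A_n \cos(\omega_n t) + B_n \sin(\omega_n t)] \sin(ns)$, $\omega_n = 2n$. From ICs ($B_n$ = velocity coefficient / $\omega_n$): $A_1=1, A_2=1, B_4=2$.
So $u(s,t) = \sin(s) \cos(2 t) + \sin(2 s) \cos(4 t) + 2 \sin(4 s) \sin(8 t)$, and $y(s,t) = e^{-t}u(s,t)$.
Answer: $y(s, t) = e^{-t} \sin(s) \cos(2 t) + e^{-t} \sin(2 s) \cos(4 t) + 2 e^{-t} \sin(4 s) \sin(8 t)$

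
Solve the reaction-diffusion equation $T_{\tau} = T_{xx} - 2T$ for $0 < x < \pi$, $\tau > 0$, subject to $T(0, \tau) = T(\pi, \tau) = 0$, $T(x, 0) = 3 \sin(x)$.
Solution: Substitute $T = e^{-2\tau}u$, i.e. $u = e^{2\tau}T$.
By the product rule, $T_{\tau} = e^{-2\tau}(u_{\tau} - 2u)$, $T_{xx} = e^{-2\tau}u_{xx}$.
Substituting into the PDE and dividing by $e^{-2\tau}$: $u_{\tau} - 2u = u_{xx} - 2u$.
The lower-order terms cancel, leaving the standard heat equation $u_{\tau} = u_{xx}$.
Initial data for $u$: $u(x,0) = T(x,0) = 3 \sin(x)$. The boundary conditions carry over: $u(0,\tau) = u(\pi,\tau) = 0$.
Solve for $u$:
  Using separation of variables $u = X(x)G(\tau)$:
  Eigenfunctions: $\sin(nx)$, $n = 1, 2, 3, \ldots$
  General solution: $u(x, \tau) = \sum c_n \sin(nx) e^{-n^2 \tau}$
  Matching $u(x,0) = 3 \sin(x)$ term by term: $c_1=3$.
Hence $u(x,\tau) = 3 e^{-\tau} \sin(x)$.
Transform back: $T(x,\tau) = e^{-2\tau}u(x,\tau)$.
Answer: $T(x, \tau) = 3 e^{-3 \tau} \sin(x)$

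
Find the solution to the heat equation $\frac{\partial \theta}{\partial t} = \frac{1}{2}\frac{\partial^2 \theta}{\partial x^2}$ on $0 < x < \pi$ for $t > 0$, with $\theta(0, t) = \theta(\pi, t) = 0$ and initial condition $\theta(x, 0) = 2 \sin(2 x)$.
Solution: Separating variables: $\theta = \sum c_n e^{-n^2t/2} \sin(nx)$. From $\theta(x,0) = 2 \sin(2 x)$: $c_2=2$.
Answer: $\theta(x, t) = 2 e^{-2 t} \sin(2 x)$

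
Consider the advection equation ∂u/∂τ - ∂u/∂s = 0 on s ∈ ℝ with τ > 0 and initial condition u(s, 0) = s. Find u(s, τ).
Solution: By characteristics (ds/dτ = -1), u(s,τ) = f(s + τ) with f = u(·, 0).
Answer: u(s, τ) = s + τ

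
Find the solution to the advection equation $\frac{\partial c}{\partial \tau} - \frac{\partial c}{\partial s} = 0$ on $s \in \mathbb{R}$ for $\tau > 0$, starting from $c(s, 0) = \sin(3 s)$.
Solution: By characteristics ($ds/d\tau = -1$), $c(s,\tau) = f(s + \tau)$ with $f = c( \cdot , 0)$.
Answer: $c(s, \tau) = \sin(3 \tau + 3 s)$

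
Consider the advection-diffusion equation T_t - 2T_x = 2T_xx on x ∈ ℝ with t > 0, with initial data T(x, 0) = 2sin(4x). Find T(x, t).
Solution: Moving frame: η = x + 2t, σ = t, T = u(η,σ), so T_t = u_σ + 2u_η and T_xx = u_ηη.
Hence T_t - 2T_x = u_σ and the PDE becomes the heat equation u_σ = 2u_ηη on η ∈ ℝ.
Initial data: u(η,0) = T(η,0) = 2sin(4η). Each mode sin(nη) decays as exp(-2n²σ) on ℝ, so u(η,σ) = Σ c_n exp(-2n²σ) sin(nη) with c_4=2: u(η,σ) = 2exp(-32σ)sin(4η).
Substituting back: T(x,t) = u(x + 2t, t).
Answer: T(x, t) = 2exp(-32t)sin(8t + 4x)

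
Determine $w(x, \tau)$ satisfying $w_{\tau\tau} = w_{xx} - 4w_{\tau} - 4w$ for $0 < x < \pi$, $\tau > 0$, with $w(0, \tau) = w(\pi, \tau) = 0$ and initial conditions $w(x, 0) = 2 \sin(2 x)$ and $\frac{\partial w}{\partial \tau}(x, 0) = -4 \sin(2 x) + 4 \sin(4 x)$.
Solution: Substitute $w = e^{-2\tau}u$.
Then $w_{\tau} = e^{-2\tau}(u_{\tau} - 2u)$, $w_{\tau\tau} = e^{-2\tau}(u_{\tau\tau} - 4u_{\tau} + 4u)$, $w_{xx} = e^{-2\tau}u_{xx}$; substituting and dividing by $e^{-2\tau}$, the lower-order terms cancel: $u_{\tau\tau} = u_{xx}$ (standard wave equation).
Data for $u$: $u(x,0) = w(x,0) = 2 \sin(2 x)$; $u_{\tau}(x,0) = w_{\tau}(x,0) + 2w(x,0) = 4 \sin(4 x)$. The boundary conditions carry over: $u(0,\tau) = u(\pi,\tau) = 0$.
Separating variables: $u = \sum [A_n \cos(\omega_n \tau) + B_n \sin(\omega_n \tau)] \sin(nx)$, $\omega_n = n$. From ICs ($B_n$ = velocity coefficient / $\omega_n$): $A_2=2, B_4=1$.
So $u(x,\tau) = 2 \sin(2 x) \cos(2 \tau) + \sin(4 x) \sin(4 \tau)$, and $w(x,\tau) = e^{-2\tau}u(x,\tau)$.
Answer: $w(x, \tau) = e^{-2 \tau} \sin(4 \tau) \sin(4 x) + 2 e^{-2 \tau} \sin(2 x) \cos(2 \tau)$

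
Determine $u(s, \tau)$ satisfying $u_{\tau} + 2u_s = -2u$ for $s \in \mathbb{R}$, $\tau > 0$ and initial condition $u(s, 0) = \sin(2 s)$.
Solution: Substitute $u = e^{-2\tau}w$.
Then $u_{\tau} = e^{-2\tau}(w_{\tau} - 2w)$, $u_s = e^{-2\tau}w_s$; substituting and dividing by $e^{-2\tau}$, the lower-order terms cancel: $w_{\tau} + 2w_s = 0$ (standard advection equation).
Data for $w$: $w(s,0) = u(s,0) = \sin(2 s)$.
By characteristics ($ds/d\tau = 2$), $w(s,\tau) = f(s - 2\tau)$ with $f = w( \cdot , 0)$.
So $w(s,\tau) = \sin(2 s - 4 \tau)$, and $u(s,\tau) = e^{-2\tau}w(s,\tau)$.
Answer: $u(s, \tau) = - e^{-2 \tau} \sin(4 \tau - 2 s)$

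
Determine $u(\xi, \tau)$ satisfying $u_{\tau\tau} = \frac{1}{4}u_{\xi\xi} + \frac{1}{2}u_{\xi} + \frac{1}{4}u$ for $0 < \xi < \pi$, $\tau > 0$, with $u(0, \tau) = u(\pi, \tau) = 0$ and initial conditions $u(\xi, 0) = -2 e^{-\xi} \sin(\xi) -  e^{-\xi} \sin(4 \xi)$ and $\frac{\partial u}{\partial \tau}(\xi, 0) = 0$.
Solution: Substitute $u = e^{-\xi}w$, i.e. $w = e^{\xi}u$.
By the product rule, $u_{\xi} = e^{-\xi}(w_{\xi} - w)$, $u_{\xi\xi} = e^{-\xi}(w_{\xi\xi} - 2w_{\xi} + w)$, $u_{\tau\tau} = e^{-\xi}w_{\tau\tau}$.
Substituting into the PDE and dividing by $e^{-\xi}$: $w_{\tau\tau} = \frac{1}{4}(w_{\xi\xi} - 2w_{\xi} + w) + \frac{1}{2}(w_{\xi} - w) + \frac{1}{4}w$.
The lower-order terms cancel, leaving the standard wave equation $w_{\tau\tau} = \frac{1}{4}w_{\xi\xi}$.
Initial data for $w$: $w(\xi,0) = e^{\xi}u(\xi,0) = -2 \sin(\xi) - \sin(4 \xi)$; $w_{\tau}(\xi,0) = e^{\xi}u_{\tau}(\xi,0) = 0$. The boundary conditions carry over: $w(0,\tau) = w(\pi,\tau) = 0$.
Solve for $w$:
  Using separation of variables $w = X(\xi)T(\tau)$:
  Eigenfunctions: $\sin(n\xi)$, $n = 1, 2, 3, \ldots$
  General solution: $w(\xi, \tau) = \sum [A_n \cos(n \tau/2) + B_n \sin(n \tau/2)] \sin(n\xi)$
  From $w(\xi,0) = -2 \sin(\xi) - \sin(4 \xi)$: $A_1=-2, A_4=-1$. From $w_{\tau}(\xi,0) = 0$: all $B_n = 0$.
Hence $w(\xi,\tau) = -2 \sin(\xi) \cos(\tau/2) - \sin(4 \xi) \cos(2 \tau)$.
Transform back: $u(\xi,\tau) = e^{-\xi}w(\xi,\tau)$.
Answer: $u(\xi, \tau) = -2 e^{-\xi} \sin(\xi) \cos(\tau/2) -  e^{-\xi} \sin(4 \xi) \cos(2 \tau)$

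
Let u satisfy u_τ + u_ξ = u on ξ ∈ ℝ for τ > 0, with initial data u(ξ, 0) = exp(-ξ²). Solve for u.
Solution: Substitute u = exp(τ)w.
Then u_τ = exp(τ)(w_τ + w), u_ξ = exp(τ)w_ξ; substituting and dividing by exp(τ), the lower-order terms cancel: w_τ + w_ξ = 0 (standard advection equation).
Data for w: w(ξ,0) = u(ξ,0) = exp(-ξ²).
By characteristics (dξ/dτ = 1), w(ξ,τ) = f(ξ - τ) with f = w(·, 0).
So w(ξ,τ) = exp(-(ξ - τ)²), and u(ξ,τ) = exp(τ)w(ξ,τ).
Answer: u(ξ, τ) = exp(τ)exp(-(ξ - τ)²)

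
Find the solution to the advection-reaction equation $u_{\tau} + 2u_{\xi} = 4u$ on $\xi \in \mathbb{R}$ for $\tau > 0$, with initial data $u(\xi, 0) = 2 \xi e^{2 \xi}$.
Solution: Substitute $u = e^{2\xi}w$.
Then $u_{\xi} = e^{2\xi}(w_{\xi} + 2w)$, $u_{\tau} = e^{2\xi}w_{\tau}$; substituting and dividing by $e^{2\xi}$, the lower-order terms cancel: $w_{\tau} + 2w_{\xi} = 0$ (standard advection equation).
Data for $w$: $w(\xi,0) = e^{-2\xi}u(\xi,0) = 2 \xi$.
By characteristics ($d\xi/d\tau = 2$), $w(\xi,\tau) = f(\xi - 2\tau)$ with $f = w( \cdot , 0)$.
So $w(\xi,\tau) = 2 \xi - 4 \tau$, and $u(\xi,\tau) = e^{2\xi}w(\xi,\tau)$.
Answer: $u(\xi, \tau) = -4 \tau e^{2 \xi} + 2 \xi e^{2 \xi}$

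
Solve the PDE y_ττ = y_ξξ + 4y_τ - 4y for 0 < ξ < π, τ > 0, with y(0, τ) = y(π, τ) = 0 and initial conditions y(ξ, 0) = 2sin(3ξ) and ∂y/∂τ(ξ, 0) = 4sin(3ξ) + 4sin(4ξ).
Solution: Substitute y = exp(2τ)u.
Then y_τ = exp(2τ)(u_τ + 2u), y_ττ = exp(2τ)(u_ττ + 4u_τ + 4u), y_ξξ = exp(2τ)u_ξξ; substituting and dividing by exp(2τ), the lower-order terms cancel: u_ττ = u_ξξ (standard wave equation).
Data for u: u(ξ,0) = y(ξ,0) = 2sin(3ξ); u_τ(ξ,0) = y_τ(ξ,0) - 2y(ξ,0) = 4sin(4ξ). The boundary conditions carry over: u(0,τ) = u(π,τ) = 0.
Separating variables: u = Σ [A_n cos(ω_n τ) + B_n sin(ω_n τ)] sin(nξ), ω_n = n. From ICs (B_n = velocity coefficient / ω_n): A_3=2, B_4=1.
So u(ξ,τ) = 2sin(3ξ)cos(3τ) + sin(4ξ)sin(4τ), and y(ξ,τ) = exp(2τ)u(ξ,τ).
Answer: y(ξ, τ) = 2exp(2τ)sin(3ξ)cos(3τ) + exp(2τ)sin(4ξ)sin(4τ)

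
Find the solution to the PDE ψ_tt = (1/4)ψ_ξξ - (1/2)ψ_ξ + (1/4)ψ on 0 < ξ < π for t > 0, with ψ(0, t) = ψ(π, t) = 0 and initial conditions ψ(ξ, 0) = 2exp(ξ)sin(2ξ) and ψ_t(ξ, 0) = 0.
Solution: Substitute ψ = exp(ξ)u.
Then ψ_ξ = exp(ξ)(u_ξ + u), ψ_ξξ = exp(ξ)(u_ξξ + 2u_ξ + u), ψ_tt = exp(ξ)u_tt; substituting and dividing by exp(ξ), the lower-order terms cancel: u_tt = (1/4)u_ξξ (standard wave equation).
Data for u: u(ξ,0) = exp(-ξ)ψ(ξ,0) = 2sin(2ξ); u_t(ξ,0) = exp(-ξ)ψ_t(ξ,0) = 0. The boundary conditions carry over: u(0,t) = u(π,t) = 0.
Separating variables: u = Σ [A_n cos(ω_n t) + B_n sin(ω_n t)] sin(nξ), ω_n = n/2. From ICs: A_2=2.
So u(ξ,t) = 2sin(2ξ)cos(t), and ψ(ξ,t) = exp(ξ)u(ξ,t).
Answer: ψ(ξ, t) = 2exp(ξ)sin(2ξ)cos(t)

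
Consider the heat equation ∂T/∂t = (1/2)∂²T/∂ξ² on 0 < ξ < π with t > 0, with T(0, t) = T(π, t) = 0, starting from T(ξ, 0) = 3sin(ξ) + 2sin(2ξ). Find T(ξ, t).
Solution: Using separation of variables T = X(ξ)G(t):
Eigenfunctions: sin(nξ), n = 1, 2, 3, ...
General solution: T(ξ, t) = Σ c_n sin(nξ) exp(-n² t/2)
Matching T(ξ,0) = 3sin(ξ) + 2sin(2ξ) term by term: c_1=3, c_2=2.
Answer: T(ξ, t) = 2exp(-2t)sin(2ξ) + 3exp(-t/2)sin(ξ)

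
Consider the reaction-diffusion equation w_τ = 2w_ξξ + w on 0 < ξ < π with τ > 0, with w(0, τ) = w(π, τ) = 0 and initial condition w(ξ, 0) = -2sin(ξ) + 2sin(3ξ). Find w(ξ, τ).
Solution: Substitute w = exp(τ)u, i.e. u = exp(-τ)w.
By the product rule, w_τ = exp(τ)(u_τ + u), w_ξξ = exp(τ)u_ξξ.
Substituting into the PDE and dividing by exp(τ): u_τ + u = 2u_ξξ + u.
The lower-order terms cancel, leaving the standard heat equation u_τ = 2u_ξξ.
Initial data for u: u(ξ,0) = w(ξ,0) = -2sin(ξ) + 2sin(3ξ). The boundary conditions carry over: u(0,τ) = u(π,τ) = 0.
Solve for u:
  Using separation of variables u = X(ξ)T(τ):
  Eigenfunctions: sin(nξ), n = 1, 2, 3, ...
  General solution: u(ξ, τ) = Σ c_n sin(nξ) exp(-2n² τ)
  Matching u(ξ,0) = -2sin(ξ) + 2sin(3ξ) term by term: c_1=-2, c_3=2.
Hence u(ξ,τ) = -2exp(-2τ)sin(ξ) + 2exp(-18τ)sin(3ξ).
Transform back: w(ξ,τ) = exp(τ)u(ξ,τ).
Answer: w(ξ, τ) = -2exp(-τ)sin(ξ) + 2exp(-17τ)sin(3ξ)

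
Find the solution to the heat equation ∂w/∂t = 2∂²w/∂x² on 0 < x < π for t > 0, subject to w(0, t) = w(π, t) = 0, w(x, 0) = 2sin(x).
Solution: Separating variables: w = Σ c_n exp(-2n²t) sin(nx). From w(x,0) = 2sin(x): c_1=2.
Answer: w(x, t) = 2exp(-2t)sin(x)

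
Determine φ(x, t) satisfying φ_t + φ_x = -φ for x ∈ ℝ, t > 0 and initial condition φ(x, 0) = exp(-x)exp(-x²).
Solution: Substitute φ = exp(-x)u, i.e. u = exp(x)φ.
By the product rule, φ_x = exp(-x)(u_x - u), φ_t = exp(-x)u_t.
Substituting into the PDE and dividing by exp(-x): u_t + (u_x - u) = -u.
The lower-order terms cancel, leaving the standard advection equation u_t + u_x = 0.
Initial data for u: u(x,0) = exp(x)φ(x,0) = exp(-x²).
Solve for u:
  By method of characteristics (waves move right with speed 1):
  Along characteristics x - t = const, u is constant, so u(x,t) = f(x - t) with f = u(·, 0).
Hence u(x,t) = exp(-(-t + x)²).
Transform back: φ(x,t) = exp(-x)u(x,t).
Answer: φ(x, t) = exp(-x)exp(-(-t + x)²)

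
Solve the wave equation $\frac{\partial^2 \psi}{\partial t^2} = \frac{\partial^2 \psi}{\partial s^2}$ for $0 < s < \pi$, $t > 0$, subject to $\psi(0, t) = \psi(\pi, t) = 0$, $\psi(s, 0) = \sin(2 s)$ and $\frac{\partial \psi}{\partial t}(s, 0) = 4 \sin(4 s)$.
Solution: Using separation of variables $\psi = X(s)T(t)$:
Eigenfunctions: $\sin(ns)$, $n = 1, 2, 3, \ldots$
General solution: $\psi(s, t) = \sum [A_n \cos(n t) + B_n \sin(n t)] \sin(ns)$
From $\psi(s,0) = \sin(2 s)$: $A_2=1$. From $\psi_t(s,0) = 4 \sin(4 s)$, using $\psi_t(s,0) = \sum \omega_n B_n \sin(ns)$ with $\omega_n = n$: $B_4 = 4/4 = 1$.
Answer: $\psi(s, t) = \sin(2 s) \cos(2 t) + \sin(4 s) \sin(4 t)$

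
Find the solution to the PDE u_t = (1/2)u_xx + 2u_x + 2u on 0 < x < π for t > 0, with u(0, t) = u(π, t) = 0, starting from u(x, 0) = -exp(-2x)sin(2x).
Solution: Substitute u = exp(-2x)w.
Then u_x = exp(-2x)(w_x - 2w), u_xx = exp(-2x)(w_xx - 4w_x + 4w), u_t = exp(-2x)w_t; substituting and dividing by exp(-2x), the lower-order terms cancel: w_t = (1/2)w_xx (standard heat equation).
Data for w: w(x,0) = exp(2x)u(x,0) = -sin(2x). The boundary conditions carry over: w(0,t) = w(π,t) = 0.
Separating variables: w = Σ c_n exp(-n²t/2) sin(nx). From w(x,0) = -sin(2x): c_2=-1.
So w(x,t) = -exp(-2t)sin(2x), and u(x,t) = exp(-2x)w(x,t).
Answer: u(x, t) = -exp(-2t)exp(-2x)sin(2x)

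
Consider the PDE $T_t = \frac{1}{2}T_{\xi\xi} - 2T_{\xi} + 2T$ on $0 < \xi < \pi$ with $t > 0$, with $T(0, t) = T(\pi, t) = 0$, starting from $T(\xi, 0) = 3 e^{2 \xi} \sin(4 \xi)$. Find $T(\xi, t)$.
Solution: Substitute $T = e^{2\xi}u$, i.e. $u = e^{-2\xi}T$.
By the product rule, $T_{\xi} = e^{2\xi}(u_{\xi} + 2u)$, $T_{\xi\xi} = e^{2\xi}(u_{\xi\xi} + 4u_{\xi} + 4u)$, $T_t = e^{2\xi}u_t$.
Substituting into the PDE and dividing by $e^{2\xi}$: $u_t = \frac{1}{2}(u_{\xi\xi} + 4u_{\xi} + 4u) - 2(u_{\xi} + 2u) + 2u$.
The lower-order terms cancel, leaving the standard heat equation $u_t = \frac{1}{2}u_{\xi\xi}$.
Initial data for $u$: $u(\xi,0) = e^{-2\xi}T(\xi,0) = 3 \sin(4 \xi)$. The boundary conditions carry over: $u(0,t) = u(\pi,t) = 0$.
Solve for $u$:
  Using separation of variables $u = X(\xi)G(t)$:
  Eigenfunctions: $\sin(n\xi)$, $n = 1, 2, 3, \ldots$
  General solution: $u(\xi, t) = \sum c_n \sin(n\xi) e^{-n^2 t/2}$
  Matching $u(\xi,0) = 3 \sin(4 \xi)$ term by term: $c_4=3$.
Hence $u(\xi,t) = 3 e^{-8 t} \sin(4 \xi)$.
Transform back: $T(\xi,t) = e^{2\xi}u(\xi,t)$.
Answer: $T(\xi, t) = 3 e^{2 \xi} e^{-8 t} \sin(4 \xi)$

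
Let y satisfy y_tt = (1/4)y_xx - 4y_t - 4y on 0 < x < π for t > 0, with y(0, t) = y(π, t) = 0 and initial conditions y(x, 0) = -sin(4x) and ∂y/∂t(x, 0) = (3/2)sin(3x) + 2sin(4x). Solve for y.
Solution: Substitute y = exp(-2t)u.
Then y_t = exp(-2t)(u_t - 2u), y_tt = exp(-2t)(u_tt - 4u_t + 4u), y_xx = exp(-2t)u_xx; substituting and dividing by exp(-2t), the lower-order terms cancel: u_tt = (1/4)u_xx (standard wave equation).
Data for u: u(x,0) = y(x,0) = -sin(4x); u_t(x,0) = y_t(x,0) + 2y(x,0) = (3/2)sin(3x). The boundary conditions carry over: u(0,t) = u(π,t) = 0.
Separating variables: u = Σ [A_n cos(ω_n t) + B_n sin(ω_n t)] sin(nx), ω_n = n/2. From ICs (B_n = velocity coefficient / ω_n): A_4=-1, B_3=1.
So u(x,t) = sin(3t/2)sin(3x) - sin(4x)cos(2t), and y(x,t) = exp(-2t)u(x,t).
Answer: y(x, t) = exp(-2t)sin(3t/2)sin(3x) - exp(-2t)sin(4x)cos(2t)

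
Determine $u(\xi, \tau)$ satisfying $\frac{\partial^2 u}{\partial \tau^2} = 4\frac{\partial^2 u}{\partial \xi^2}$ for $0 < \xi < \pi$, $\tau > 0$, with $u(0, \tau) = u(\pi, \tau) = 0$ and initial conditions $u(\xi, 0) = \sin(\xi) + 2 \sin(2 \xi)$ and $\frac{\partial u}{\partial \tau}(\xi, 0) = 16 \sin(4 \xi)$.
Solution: Using separation of variables $u = X(\xi)T(\tau)$:
Eigenfunctions: $\sin(n\xi)$, $n = 1, 2, 3, \ldots$
General solution: $u(\xi, \tau) = \sum [A_n \cos(2n \tau) + B_n \sin(2n \tau)] \sin(n\xi)$
From $u(\xi,0) = \sin(\xi) + 2 \sin(2 \xi)$: $A_1=1, A_2=2$. From $u_{\tau}(\xi,0) = 16 \sin(4 \xi)$, using $u_{\tau}(\xi,0) = \sum \omega_n B_n \sin(n\xi)$ with $\omega_n = 2n$: $B_4 = 16/8 = 2$.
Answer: $u(\xi, \tau) = 2 \sin(8 \tau) \sin(4 \xi) + \sin(\xi) \cos(2 \tau) + 2 \sin(2 \xi) \cos(4 \tau)$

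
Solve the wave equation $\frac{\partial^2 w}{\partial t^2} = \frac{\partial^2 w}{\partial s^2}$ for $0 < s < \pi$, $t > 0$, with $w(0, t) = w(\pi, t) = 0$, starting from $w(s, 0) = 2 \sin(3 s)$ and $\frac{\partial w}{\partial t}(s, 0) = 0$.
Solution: Separating variables: $w = \sum [A_n \cos(\omega_n t) + B_n \sin(\omega_n t)] \sin(ns)$, $\omega_n = n$. From ICs: $A_3=2$.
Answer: $w(s, t) = 2 \sin(3 s) \cos(3 t)$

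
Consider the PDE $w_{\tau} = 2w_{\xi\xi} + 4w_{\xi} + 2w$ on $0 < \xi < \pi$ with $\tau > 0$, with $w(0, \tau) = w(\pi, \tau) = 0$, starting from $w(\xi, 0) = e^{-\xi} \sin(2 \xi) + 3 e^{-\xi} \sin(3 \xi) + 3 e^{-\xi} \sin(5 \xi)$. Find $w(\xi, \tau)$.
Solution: Substitute $w = e^{-\xi}u$, i.e. $u = e^{\xi}w$.
By the product rule, $w_{\xi} = e^{-\xi}(u_{\xi} - u)$, $w_{\xi\xi} = e^{-\xi}(u_{\xi\xi} - 2u_{\xi} + u)$, $w_{\tau} = e^{-\xi}u_{\tau}$.
Substituting into the PDE and dividing by $e^{-\xi}$: $u_{\tau} = 2(u_{\xi\xi} - 2u_{\xi} + u) + 4(u_{\xi} - u) + 2u$.
The lower-order terms cancel, leaving the standard heat equation $u_{\tau} = 2u_{\xi\xi}$.
Initial data for $u$: $u(\xi,0) = e^{\xi}w(\xi,0) = \sin(2 \xi) + 3 \sin(3 \xi) + 3 \sin(5 \xi)$. The boundary conditions carry over: $u(0,\tau) = u(\pi,\tau) = 0$.
Solve for $u$:
  Using separation of variables $u = X(\xi)T(\tau)$:
  Eigenfunctions: $\sin(n\xi)$, $n = 1, 2, 3, \ldots$
  General solution: $u(\xi, \tau) = \sum c_n \sin(n\xi) e^{-2n^2 \tau}$
  Matching $u(\xi,0) = \sin(2 \xi) + 3 \sin(3 \xi) + 3 \sin(5 \xi)$ term by term: $c_2=1, c_3=3, c_5=3$.
Hence $u(\xi,\tau) = e^{-8 \tau} \sin(2 \xi) + 3 e^{-18 \tau} \sin(3 \xi) + 3 e^{-50 \tau} \sin(5 \xi)$.
Transform back: $w(\xi,\tau) = e^{-\xi}u(\xi,\tau)$.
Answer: $w(\xi, \tau) = e^{-8 \tau} e^{-\xi} \sin(2 \xi) + 3 e^{-18 \tau} e^{-\xi} \sin(3 \xi) + 3 e^{-50 \tau} e^{-\xi} \sin(5 \xi)$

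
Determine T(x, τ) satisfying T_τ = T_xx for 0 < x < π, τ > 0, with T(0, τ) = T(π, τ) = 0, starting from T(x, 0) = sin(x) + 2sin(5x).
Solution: Separating variables: T = Σ c_n exp(-n²τ) sin(nx). From T(x,0) = sin(x) + 2sin(5x): c_1=1, c_5=2.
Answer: T(x, τ) = exp(-τ)sin(x) + 2exp(-25τ)sin(5x)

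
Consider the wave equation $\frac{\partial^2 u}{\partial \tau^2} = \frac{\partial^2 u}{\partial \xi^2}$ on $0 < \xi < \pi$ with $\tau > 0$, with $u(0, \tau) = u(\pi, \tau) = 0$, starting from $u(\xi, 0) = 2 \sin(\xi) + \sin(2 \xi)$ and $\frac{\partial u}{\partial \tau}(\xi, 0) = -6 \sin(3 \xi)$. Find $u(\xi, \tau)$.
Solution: Using separation of variables $u = X(\xi)T(\tau)$:
Eigenfunctions: $\sin(n\xi)$, $n = 1, 2, 3, \ldots$
General solution: $u(\xi, \tau) = \sum [A_n \cos(n \tau) + B_n \sin(n \tau)] \sin(n\xi)$
From $u(\xi,0) = 2 \sin(\xi) + \sin(2 \xi)$: $A_1=2, A_2=1$. From $u_{\tau}(\xi,0) = -6 \sin(3 \xi)$, using $u_{\tau}(\xi,0) = \sum \omega_n B_n \sin(n\xi)$ with $\omega_n = n$: $B_3 = (-6)/3 = -2$.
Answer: $u(\xi, \tau) = -2 \sin(3 \tau) \sin(3 \xi) + 2 \sin(\xi) \cos(\tau) + \sin(2 \xi) \cos(2 \tau)$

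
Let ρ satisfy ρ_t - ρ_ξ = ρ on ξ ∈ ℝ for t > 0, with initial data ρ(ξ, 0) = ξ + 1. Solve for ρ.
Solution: Substitute ρ = exp(t)u.
Then ρ_t = exp(t)(u_t + u), ρ_ξ = exp(t)u_ξ; substituting and dividing by exp(t), the lower-order terms cancel: u_t - u_ξ = 0 (standard advection equation).
Data for u: u(ξ,0) = ρ(ξ,0) = ξ + 1.
By characteristics (dξ/dt = -1), u(ξ,t) = f(ξ + t) with f = u(·, 0).
So u(ξ,t) = t + ξ + 1, and ρ(ξ,t) = exp(t)u(ξ,t).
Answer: ρ(ξ, t) = texp(t) + ξexp(t) + exp(t)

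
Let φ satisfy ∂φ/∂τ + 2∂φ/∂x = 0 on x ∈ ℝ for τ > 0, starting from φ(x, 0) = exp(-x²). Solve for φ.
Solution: By method of characteristics (waves move right with speed 2):
Along characteristics x - 2τ = const, φ is constant, so φ(x,τ) = f(x - 2τ) with f = φ(·, 0).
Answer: φ(x, τ) = exp(-(x - 2τ)²)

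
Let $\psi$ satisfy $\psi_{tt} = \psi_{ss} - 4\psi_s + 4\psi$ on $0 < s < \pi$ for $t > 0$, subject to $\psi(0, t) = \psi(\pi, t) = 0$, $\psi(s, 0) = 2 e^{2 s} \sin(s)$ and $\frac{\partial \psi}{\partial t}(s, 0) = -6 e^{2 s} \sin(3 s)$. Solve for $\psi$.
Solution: Substitute $\psi = e^{2s}u$.
Then $\psi_s = e^{2s}(u_s + 2u)$, $\psi_{ss} = e^{2s}(u_{ss} + 4u_s + 4u)$, $\psi_{tt} = e^{2s}u_{tt}$; substituting and dividing by $e^{2s}$, the lower-order terms cancel: $u_{tt} = u_{ss}$ (standard wave equation).
Data for $u$: $u(s,0) = e^{-2s}\psi(s,0) = 2 \sin(s)$; $u_t(s,0) = e^{-2s}\psi_t(s,0) = -6 \sin(3 s)$. The boundary conditions carry over: $u(0,t) = u(\pi,t) = 0$.
Separating variables: $u = \sum [A_n \cos(\omega_n t) + B_n \sin(\omega_n t)] \sin(ns)$, $\omega_n = n$. From ICs ($B_n$ = velocity coefficient / $\omega_n$): $A_1=2, B_3=-2$.
So $u(s,t) = 2 \sin(s) \cos(t) - 2 \sin(3 s) \sin(3 t)$, and $\psi(s,t) = e^{2s}u(s,t)$.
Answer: $\psi(s, t) = 2 e^{2 s} \sin(s) \cos(t) - 2 e^{2 s} \sin(3 s) \sin(3 t)$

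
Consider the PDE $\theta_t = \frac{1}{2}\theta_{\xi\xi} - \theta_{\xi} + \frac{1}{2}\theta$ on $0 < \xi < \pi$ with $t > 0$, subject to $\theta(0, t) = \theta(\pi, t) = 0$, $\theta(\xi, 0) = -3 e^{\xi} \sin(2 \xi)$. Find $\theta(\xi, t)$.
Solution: Substitute $\theta = e^{\xi}u$, i.e. $u = e^{-\xi}\theta$.
By the product rule, $\theta_{\xi} = e^{\xi}(u_{\xi} + u)$, $\theta_{\xi\xi} = e^{\xi}(u_{\xi\xi} + 2u_{\xi} + u)$, $\theta_t = e^{\xi}u_t$.
Substituting into the PDE and dividing by $e^{\xi}$: $u_t = \frac{1}{2}(u_{\xi\xi} + 2u_{\xi} + u) - (u_{\xi} + u) + \frac{1}{2}u$.
The lower-order terms cancel, leaving the standard heat equation $u_t = \frac{1}{2}u_{\xi\xi}$.
Initial data for $u$: $u(\xi,0) = e^{-\xi}\theta(\xi,0) = -3 \sin(2 \xi)$. The boundary conditions carry over: $u(0,t) = u(\pi,t) = 0$.
Solve for $u$:
  Using separation of variables $u = X(\xi)G(t)$:
  Eigenfunctions: $\sin(n\xi)$, $n = 1, 2, 3, \ldots$
  General solution: $u(\xi, t) = \sum c_n \sin(n\xi) e^{-n^2 t/2}$
  Matching $u(\xi,0) = -3 \sin(2 \xi)$ term by term: $c_2=-3$.
Hence $u(\xi,t) = -3 e^{-2 t} \sin(2 \xi)$.
Transform back: $\theta(\xi,t) = e^{\xi}u(\xi,t)$.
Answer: $\theta(\xi, t) = -3 e^{\xi} e^{-2 t} \sin(2 \xi)$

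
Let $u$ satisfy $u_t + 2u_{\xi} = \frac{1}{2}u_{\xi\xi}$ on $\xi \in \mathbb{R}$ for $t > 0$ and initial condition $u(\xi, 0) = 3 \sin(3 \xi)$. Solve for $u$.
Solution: Moving frame: $\eta = \xi - 2t$, $\sigma = t$, $u = w(\eta,\sigma)$, so $u_t = w_{\sigma} - 2w_{\eta}$ and $u_{\xi\xi} = w_{\eta\eta}$.
Hence $u_t + 2u_{\xi} = w_{\sigma}$ and the PDE becomes the heat equation $w_{\sigma} = \frac{1}{2}w_{\eta\eta}$ on $\eta \in \mathbb{R}$.
Initial data: $w(\eta,0) = u(\eta,0) = 3 \sin(3 \eta)$. Each mode $\sin(n\eta)$ decays as $e^{-n^2\sigma/2}$ on $\mathbb{R}$, so $w(\eta,\sigma) = \sum c_n e^{-n^2\sigma/2} \sin(n\eta)$ with $c_3=3$: $w(\eta,\sigma) = 3 e^{-9 \sigma/2} \sin(3 \eta)$.
Substituting back: $u(\xi,t) = w(\xi - 2t, t)$.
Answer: $u(\xi, t) = 3 e^{-9 t/2} \sin(3 \xi - 6 t)$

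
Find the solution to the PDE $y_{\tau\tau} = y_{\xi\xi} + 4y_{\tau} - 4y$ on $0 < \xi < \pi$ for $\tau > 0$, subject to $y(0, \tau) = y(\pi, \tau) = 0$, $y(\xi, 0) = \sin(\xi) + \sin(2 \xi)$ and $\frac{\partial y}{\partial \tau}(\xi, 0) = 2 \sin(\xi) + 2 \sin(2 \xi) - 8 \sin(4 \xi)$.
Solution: Substitute $y = e^{2\tau}u$, i.e. $u = e^{-2\tau}y$.
By the product rule, $y_{\tau} = e^{2\tau}(u_{\tau} + 2u)$, $y_{\tau\tau} = e^{2\tau}(u_{\tau\tau} + 4u_{\tau} + 4u)$, $y_{\xi\xi} = e^{2\tau}u_{\xi\xi}$.
Substituting into the PDE and dividing by $e^{2\tau}$: $u_{\tau\tau} + 4u_{\tau} + 4u = u_{\xi\xi} + 4(u_{\tau} + 2u) - 4u$.
The lower-order terms cancel, leaving the standard wave equation $u_{\tau\tau} = u_{\xi\xi}$.
Initial data for $u$: $u(\xi,0) = y(\xi,0) = \sin(\xi) + \sin(2 \xi)$; $u_{\tau}(\xi,0) = y_{\tau}(\xi,0) - 2y(\xi,0) = -8 \sin(4 \xi)$. The boundary conditions carry over: $u(0,\tau) = u(\pi,\tau) = 0$.
Solve for $u$:
  Using separation of variables $u = X(\xi)T(\tau)$:
  Eigenfunctions: $\sin(n\xi)$, $n = 1, 2, 3, \ldots$
  General solution: $u(\xi, \tau) = \sum [A_n \cos(n \tau) + B_n \sin(n \tau)] \sin(n\xi)$
  From $u(\xi,0) = \sin(\xi) + \sin(2 \xi)$: $A_1=1, A_2=1$. From $u_{\tau}(\xi,0) = -8 \sin(4 \xi)$, using $u_{\tau}(\xi,0) = \sum \omega_n B_n \sin(n\xi)$ with $\omega_n = n$: $B_4 = (-8)/4 = -2$.
Hence $u(\xi,\tau) = \sin(\xi) \cos(\tau) + \sin(2 \xi) \cos(2 \tau) - 2 \sin(4 \xi) \sin(4 \tau)$.
Transform back: $y(\xi,\tau) = e^{2\tau}u(\xi,\tau)$.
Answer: $y(\xi, \tau) = -2 e^{2 \tau} \sin(4 \tau) \sin(4 \xi) + e^{2 \tau} \sin(\xi) \cos(\tau) + e^{2 \tau} \sin(2 \xi) \cos(2 \tau)$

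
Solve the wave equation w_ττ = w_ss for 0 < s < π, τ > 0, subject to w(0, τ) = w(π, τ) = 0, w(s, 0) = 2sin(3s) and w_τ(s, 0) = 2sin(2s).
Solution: Separating variables: w = Σ [A_n cos(ω_n τ) + B_n sin(ω_n τ)] sin(ns), ω_n = n. From ICs (B_n = velocity coefficient / ω_n): A_3=2, B_2=1.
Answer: w(s, τ) = sin(2s)sin(2τ) + 2sin(3s)cos(3τ)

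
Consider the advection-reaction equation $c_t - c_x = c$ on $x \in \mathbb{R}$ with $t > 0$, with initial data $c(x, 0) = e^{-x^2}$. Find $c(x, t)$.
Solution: Substitute $c = e^{t}u$, i.e. $u = e^{-t}c$.
By the product rule, $c_t = e^{t}(u_t + u)$, $c_x = e^{t}u_x$.
Substituting into the PDE and dividing by $e^{t}$: $u_t + u - u_x = u$.
The lower-order terms cancel, leaving the standard advection equation $u_t - u_x = 0$.
Initial data for $u$: $u(x,0) = c(x,0) = e^{-x^2}$.
Solve for $u$:
  By method of characteristics (waves move left with speed 1):
  Along characteristics $x + t =$ const, $u$ is constant, so $u(x,t) = f(x + t)$ with $f = u( \cdot , 0)$.
Hence $u(x,t) = e^{-(t + x)^2}$.
Transform back: $c(x,t) = e^{t}u(x,t)$.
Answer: $c(x, t) = e^{t} e^{-(t + x)^2}$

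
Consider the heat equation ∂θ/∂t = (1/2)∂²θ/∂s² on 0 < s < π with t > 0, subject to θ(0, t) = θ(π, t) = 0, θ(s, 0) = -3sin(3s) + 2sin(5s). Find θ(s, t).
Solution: Separating variables: θ = Σ c_n exp(-n²t/2) sin(ns). From θ(s,0) = -3sin(3s) + 2sin(5s): c_3=-3, c_5=2.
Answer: θ(s, t) = -3exp(-9t/2)sin(3s) + 2exp(-25t/2)sin(5s)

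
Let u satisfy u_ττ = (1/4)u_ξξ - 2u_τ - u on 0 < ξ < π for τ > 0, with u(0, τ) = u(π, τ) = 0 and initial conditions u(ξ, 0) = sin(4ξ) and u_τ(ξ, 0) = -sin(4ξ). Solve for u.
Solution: Substitute u = exp(-τ)w.
Then u_τ = exp(-τ)(w_τ - w), u_ττ = exp(-τ)(w_ττ - 2w_τ + w), u_ξξ = exp(-τ)w_ξξ; substituting and dividing by exp(-τ), the lower-order terms cancel: w_ττ = (1/4)w_ξξ (standard wave equation).
Data for w: w(ξ,0) = u(ξ,0) = sin(4ξ); w_τ(ξ,0) = u_τ(ξ,0) + u(ξ,0) = 0. The boundary conditions carry over: w(0,τ) = w(π,τ) = 0.
Separating variables: w = Σ [A_n cos(ω_n τ) + B_n sin(ω_n τ)] sin(nξ), ω_n = n/2. From ICs: A_4=1.
So w(ξ,τ) = sin(4ξ)cos(2τ), and u(ξ,τ) = exp(-τ)w(ξ,τ).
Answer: u(ξ, τ) = exp(-τ)sin(4ξ)cos(2τ)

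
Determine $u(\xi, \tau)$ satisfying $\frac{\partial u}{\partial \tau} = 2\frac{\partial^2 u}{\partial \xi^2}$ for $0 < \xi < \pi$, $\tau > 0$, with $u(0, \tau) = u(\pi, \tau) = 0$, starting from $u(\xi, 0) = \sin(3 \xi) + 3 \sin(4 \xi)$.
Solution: Using separation of variables $u = X(\xi)T(\tau)$:
Eigenfunctions: $\sin(n\xi)$, $n = 1, 2, 3, \ldots$
General solution: $u(\xi, \tau) = \sum c_n \sin(n\xi) e^{-2n^2 \tau}$
Matching $u(\xi,0) = \sin(3 \xi) + 3 \sin(4 \xi)$ term by term: $c_3=1, c_4=3$.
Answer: $u(\xi, \tau) = e^{-18 \tau} \sin(3 \xi) + 3 e^{-32 \tau} \sin(4 \xi)$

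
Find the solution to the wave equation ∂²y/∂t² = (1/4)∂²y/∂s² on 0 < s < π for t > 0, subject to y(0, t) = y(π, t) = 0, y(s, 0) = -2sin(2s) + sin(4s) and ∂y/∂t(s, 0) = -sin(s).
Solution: Using separation of variables y = X(s)T(t):
Eigenfunctions: sin(ns), n = 1, 2, 3, ...
General solution: y(s, t) = Σ [A_n cos(n t/2) + B_n sin(n t/2)] sin(ns)
From y(s,0) = -2sin(2s) + sin(4s): A_2=-2, A_4=1. From y_t(s,0) = -sin(s), using y_t(s,0) = Σ ω_n B_n sin(ns) with ω_n = n/2: B_1 = (-1)/(1/2) = -2.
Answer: y(s, t) = -2sin(s)sin(t/2) - 2sin(2s)cos(t) + sin(4s)cos(2t)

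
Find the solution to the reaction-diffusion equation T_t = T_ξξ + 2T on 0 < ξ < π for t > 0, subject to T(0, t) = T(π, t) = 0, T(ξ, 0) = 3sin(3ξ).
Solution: Substitute T = exp(2t)u.
Then T_t = exp(2t)(u_t + 2u), T_ξξ = exp(2t)u_ξξ; substituting and dividing by exp(2t), the lower-order terms cancel: u_t = u_ξξ (standard heat equation).
Data for u: u(ξ,0) = T(ξ,0) = 3sin(3ξ). The boundary conditions carry over: u(0,t) = u(π,t) = 0.
Separating variables: u = Σ c_n exp(-n²t) sin(nξ). From u(ξ,0) = 3sin(3ξ): c_3=3.
So u(ξ,t) = 3exp(-9t)sin(3ξ), and T(ξ,t) = exp(2t)u(ξ,t).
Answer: T(ξ, t) = 3exp(-7t)sin(3ξ)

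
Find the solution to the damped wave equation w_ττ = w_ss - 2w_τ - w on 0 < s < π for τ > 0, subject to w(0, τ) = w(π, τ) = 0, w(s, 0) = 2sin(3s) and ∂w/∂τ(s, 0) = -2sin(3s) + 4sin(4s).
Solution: Substitute w = exp(-τ)u, i.e. u = exp(τ)w.
By the product rule, w_τ = exp(-τ)(u_τ - u), w_ττ = exp(-τ)(u_ττ - 2u_τ + u), w_ss = exp(-τ)u_ss.
Substituting into the PDE and dividing by exp(-τ): u_ττ - 2u_τ + u = u_ss - 2(u_τ - u) - u.
The lower-order terms cancel, leaving the standard wave equation u_ττ = u_ss.
Initial data for u: u(s,0) = w(s,0) = 2sin(3s); u_τ(s,0) = w_τ(s,0) + w(s,0) = 4sin(4s). The boundary conditions carry over: u(0,τ) = u(π,τ) = 0.
Solve for u:
  Using separation of variables u = X(s)T(τ):
  Eigenfunctions: sin(ns), n = 1, 2, 3, ...
  General solution: u(s, τ) = Σ [A_n cos(n τ) + B_n sin(n τ)] sin(ns)
  From u(s,0) = 2sin(3s): A_3=2. From u_τ(s,0) = 4sin(4s), using u_τ(s,0) = Σ ω_n B_n sin(ns) with ω_n = n: B_4 = 4/4 = 1.
Hence u(s,τ) = 2sin(3s)cos(3τ) + sin(4s)sin(4τ).
Transform back: w(s,τ) = exp(-τ)u(s,τ).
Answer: w(s, τ) = 2exp(-τ)sin(3s)cos(3τ) + exp(-τ)sin(4s)sin(4τ)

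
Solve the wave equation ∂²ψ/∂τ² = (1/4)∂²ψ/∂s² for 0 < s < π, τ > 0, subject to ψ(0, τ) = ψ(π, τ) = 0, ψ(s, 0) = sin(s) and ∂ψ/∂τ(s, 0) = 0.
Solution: Separating variables: ψ = Σ [A_n cos(ω_n τ) + B_n sin(ω_n τ)] sin(ns), ω_n = n/2. From ICs: A_1=1.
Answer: ψ(s, τ) = sin(s)cos(τ/2)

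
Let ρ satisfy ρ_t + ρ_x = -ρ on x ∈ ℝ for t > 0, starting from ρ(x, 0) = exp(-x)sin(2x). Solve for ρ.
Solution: Substitute ρ = exp(-x)u, i.e. u = exp(x)ρ.
By the product rule, ρ_x = exp(-x)(u_x - u), ρ_t = exp(-x)u_t.
Substituting into the PDE and dividing by exp(-x): u_t + (u_x - u) = -u.
The lower-order terms cancel, leaving the standard advection equation u_t + u_x = 0.
Initial data for u: u(x,0) = exp(x)ρ(x,0) = sin(2x).
Solve for u:
  By method of characteristics (waves move right with speed 1):
  Along characteristics x - t = const, u is constant, so u(x,t) = f(x - t) with f = u(·, 0).
Hence u(x,t) = -sin(2t - 2x).
Transform back: ρ(x,t) = exp(-x)u(x,t).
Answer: ρ(x, t) = -exp(-x)sin(2t - 2x)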